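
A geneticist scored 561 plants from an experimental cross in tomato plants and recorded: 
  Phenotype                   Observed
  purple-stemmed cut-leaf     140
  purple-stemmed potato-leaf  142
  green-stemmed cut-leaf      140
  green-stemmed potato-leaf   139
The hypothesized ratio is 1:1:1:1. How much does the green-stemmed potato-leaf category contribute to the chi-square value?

0.011

Under the 1:1:1:1 hypothesis (Σ ratio = 4, N = 561):
  purple-stemmed cut-leaf: 561 × 1/4 = 140.25
  purple-stemmed potato-leaf: 561 × 1/4 = 140.25
  green-stemmed cut-leaf: 561 × 1/4 = 140.25
  green-stemmed potato-leaf: 561 × 1/4 = 140.25
Contribution of green-stemmed potato-leaf: (139 − 140.25)² / 140.25 = 0.0111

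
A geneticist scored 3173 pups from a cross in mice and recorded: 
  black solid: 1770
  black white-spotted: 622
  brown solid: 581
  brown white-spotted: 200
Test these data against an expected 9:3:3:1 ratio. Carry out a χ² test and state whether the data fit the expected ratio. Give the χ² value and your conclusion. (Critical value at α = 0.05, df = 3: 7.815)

Total ratio parts = 16. Expected numbers out of 3173:
  black solid: 3173 × 9/16 = 1784.8125
  black white-spotted: 3173 × 3/16 = 594.9375
  brown solid: 3173 × 3/16 = 594.9375
  brown white-spotted: 3173 × 1/16 = 198.3125
χ² = Σ (O − E)² / E
  black solid: (1770 − 1784.8125)² / 1784.8125 = 0.1229
  black white-spotted: (622 − 594.9375)² / 594.9375 = 1.2310
  brown solid: (581 − 594.9375)² / 594.9375 = 0.3265
  brown white-spotted: (200 − 198.3125)² / 198.3125 = 0.0144
χ² = 0.1229 + 1.2310 + 0.3265 + 0.0144 = 1.6948 ≈ 1.695
Degrees of freedom = 4 − 1 = 3; critical value at α = 0.05 is 7.815.
Since 1.695 < 7.815, we fail to reject the null hypothesis — the data are consistent with the 9:3:3:1 ratio.

1.695; consistent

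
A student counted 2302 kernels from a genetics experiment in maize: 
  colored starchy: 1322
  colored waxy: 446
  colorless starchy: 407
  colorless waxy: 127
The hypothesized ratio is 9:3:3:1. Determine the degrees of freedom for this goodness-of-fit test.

A goodness-of-fit test with 4 phenotype classes has df = 4 − 1 = 3.

3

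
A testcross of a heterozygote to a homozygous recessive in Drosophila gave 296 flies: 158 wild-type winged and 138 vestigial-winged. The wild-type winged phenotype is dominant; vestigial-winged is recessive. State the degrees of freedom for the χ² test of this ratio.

A testcross of a heterozygote (Aa × aa) gives a 1:1 phenotypic ratio.
A goodness-of-fit test with 2 phenotype classes has df = 2 − 1 = 1.

1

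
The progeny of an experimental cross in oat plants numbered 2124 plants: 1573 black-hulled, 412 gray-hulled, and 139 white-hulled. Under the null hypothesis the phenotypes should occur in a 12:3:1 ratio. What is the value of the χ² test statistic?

Under the 12:3:1 hypothesis (Σ ratio = 16, N = 2124):
  black-hulled: 2124 × 12/16 = 1593
  gray-hulled: 2124 × 3/16 = 398.25
  white-hulled: 2124 × 1/16 = 132.75
χ² = Σ (O − E)² / E
  black-hulled: (1573 − 1593)² / 1593 = 0.2511
  gray-hulled: (412 − 398.25)² / 398.25 = 0.4747
  white-hulled: (139 − 132.75)² / 132.75 = 0.2943
χ² = 0.2511 + 0.4747 + 0.2943 = 1.0201 ≈ 1.020

1.020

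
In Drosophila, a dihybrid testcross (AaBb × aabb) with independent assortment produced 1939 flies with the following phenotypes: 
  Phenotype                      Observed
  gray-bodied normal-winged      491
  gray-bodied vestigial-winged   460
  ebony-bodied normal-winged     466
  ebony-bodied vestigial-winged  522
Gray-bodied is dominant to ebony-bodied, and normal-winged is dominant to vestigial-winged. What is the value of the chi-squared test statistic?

A dihybrid testcross with independent assortment gives a 1:1:1:1 ratio.
The 1:1:1:1 ratio has 4 parts, so with N = 1939 the expected counts are:
  gray-bodied normal-winged: 1939 × 1/4 = 484.75
  gray-bodied vestigial-winged: 1939 × 1/4 = 484.75
  ebony-bodied normal-winged: 1939 × 1/4 = 484.75
  ebony-bodied vestigial-winged: 1939 × 1/4 = 484.75
χ² = Σ (O − E)² / E
  gray-bodied normal-winged: (491 − 484.75)² / 484.75 = 0.0806
  gray-bodied vestigial-winged: (460 − 484.75)² / 484.75 = 1.2637
  ebony-bodied normal-winged: (466 − 484.75)² / 484.75 = 0.7252
  ebony-bodied vestigial-winged: (522 − 484.75)² / 484.75 = 2.8624
χ² = 0.0806 + 1.2637 + 0.7252 + 2.8624 = 4.9319 ≈ 4.932

4.932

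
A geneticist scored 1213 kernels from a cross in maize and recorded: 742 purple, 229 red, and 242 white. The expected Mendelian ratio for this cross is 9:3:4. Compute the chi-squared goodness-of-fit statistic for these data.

17.603

The 9:3:4 ratio has 16 parts, so with N = 1213 the expected counts are:
  purple: 1213 × 9/16 = 682.3125
  red: 1213 × 3/16 = 227.4375
  white: 1213 × 4/16 = 303.25
χ² = Σ (O − E)² / E
  purple: (742 − 682.3125)² / 682.3125 = 5.2214
  red: (229 − 227.4375)² / 227.4375 = 0.0107
  white: (242 − 303.25)² / 303.25 = 12.3712
χ² = 5.2214 + 0.0107 + 12.3712 = 17.6033 ≈ 17.603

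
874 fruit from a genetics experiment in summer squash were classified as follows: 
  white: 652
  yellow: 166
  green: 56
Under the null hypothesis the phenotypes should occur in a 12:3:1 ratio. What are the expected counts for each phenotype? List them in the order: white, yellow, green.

655.5, 163.875, 54.625

Under the 12:3:1 hypothesis (Σ ratio = 16, N = 874):
  white: 874 × 12/16 = 655.5
  yellow: 874 × 3/16 = 163.875
  green: 874 × 1/16 = 54.625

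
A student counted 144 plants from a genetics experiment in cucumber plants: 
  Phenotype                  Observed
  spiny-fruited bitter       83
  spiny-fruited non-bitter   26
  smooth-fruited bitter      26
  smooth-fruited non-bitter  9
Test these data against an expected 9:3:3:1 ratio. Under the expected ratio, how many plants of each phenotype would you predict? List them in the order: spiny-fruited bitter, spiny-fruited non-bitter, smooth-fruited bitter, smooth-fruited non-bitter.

81, 27, 27, 9

Under the 9:3:3:1 hypothesis (Σ ratio = 16, N = 144):
  spiny-fruited bitter: 144 × 9/16 = 81
  spiny-fruited non-bitter: 144 × 3/16 = 27
  smooth-fruited bitter: 144 × 3/16 = 27
  smooth-fruited non-bitter: 144 × 1/16 = 9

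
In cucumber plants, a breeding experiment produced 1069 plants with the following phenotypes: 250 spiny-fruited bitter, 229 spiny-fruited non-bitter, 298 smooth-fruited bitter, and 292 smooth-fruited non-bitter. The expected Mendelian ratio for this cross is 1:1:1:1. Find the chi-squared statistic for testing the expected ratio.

Expected counts for N = 1069 under a 1:1:1:1 ratio (total parts = 4):
  spiny-fruited bitter: 1069 × 1/4 = 267.25
  spiny-fruited non-bitter: 1069 × 1/4 = 267.25
  smooth-fruited bitter: 1069 × 1/4 = 267.25
  smooth-fruited non-bitter: 1069 × 1/4 = 267.25
χ² = Σ (O − E)² / E
  spiny-fruited bitter: (250 − 267.25)² / 267.25 = 1.1134
  spiny-fruited non-bitter: (229 − 267.25)² / 267.25 = 5.4745
  smooth-fruited bitter: (298 − 267.25)² / 267.25 = 3.5381
  smooth-fruited non-bitter: (292 − 267.25)² / 267.25 = 2.2921
χ² = 1.1134 + 5.4745 + 3.5381 + 2.2921 = 12.4181 ≈ 12.418

12.418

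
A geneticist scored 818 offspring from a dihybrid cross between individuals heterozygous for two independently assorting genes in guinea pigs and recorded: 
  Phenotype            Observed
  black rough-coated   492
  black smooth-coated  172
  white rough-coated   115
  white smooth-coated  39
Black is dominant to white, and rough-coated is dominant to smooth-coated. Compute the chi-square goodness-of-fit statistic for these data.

A dihybrid F₂ with independent assortment and complete dominance at both loci gives a 9:3:3:1 phenotypic ratio.
The 9:3:3:1 ratio has 16 parts, so with N = 818 the expected counts are:
  black rough-coated: 818 × 9/16 = 460.125
  black smooth-coated: 818 × 3/16 = 153.375
  white rough-coated: 818 × 3/16 = 153.375
  white smooth-coated: 818 × 1/16 = 51.125
χ² = Σ (O − E)² / E
  black rough-coated: (492 − 460.125)² / 460.125 = 2.2081
  black smooth-coated: (172 − 153.375)² / 153.375 = 2.2617
  white rough-coated: (115 − 153.375)² / 153.375 = 9.6016
  white smooth-coated: (39 − 51.125)² / 51.125 = 2.8756
χ² = 2.2081 + 2.2617 + 9.6016 + 2.8756 = 16.947

16.947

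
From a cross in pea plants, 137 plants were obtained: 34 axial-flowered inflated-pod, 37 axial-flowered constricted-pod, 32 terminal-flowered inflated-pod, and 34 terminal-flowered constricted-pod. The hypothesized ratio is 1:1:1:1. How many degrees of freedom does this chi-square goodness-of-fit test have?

3

A goodness-of-fit test with 4 phenotype classes has df = 4 − 1 = 3.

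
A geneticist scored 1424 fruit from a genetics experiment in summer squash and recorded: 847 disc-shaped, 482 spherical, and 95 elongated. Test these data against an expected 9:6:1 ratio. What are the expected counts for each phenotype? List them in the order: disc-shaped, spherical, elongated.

801, 534, 89

Total ratio parts = 16. Expected numbers out of 1424:
  disc-shaped: 1424 × 9/16 = 801
  spherical: 1424 × 6/16 = 534
  elongated: 1424 × 1/16 = 89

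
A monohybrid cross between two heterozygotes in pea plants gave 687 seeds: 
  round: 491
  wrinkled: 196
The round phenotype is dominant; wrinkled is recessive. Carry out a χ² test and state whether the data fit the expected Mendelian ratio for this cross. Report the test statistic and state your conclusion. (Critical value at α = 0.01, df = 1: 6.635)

For a monohybrid cross between heterozygotes with complete dominance, the expected phenotypic ratio is 3:1.
Expected counts for N = 687 under a 3:1 ratio (total parts = 4):
  round: 687 × 3/4 = 515.25
  wrinkled: 687 × 1/4 = 171.75
χ² = Σ (O − E)² / E
  round: (491 − 515.25)² / 515.25 = 1.1413
  wrinkled: (196 − 171.75)² / 171.75 = 3.4239
χ² = 1.1413 + 3.4239 = 4.5652 ≈ 4.565
Degrees of freedom = 2 − 1 = 1; critical value at α = 0.01 is 6.635.
Since 4.565 < 6.635, we fail to reject the null hypothesis — the data are consistent with the 3:1 ratio.

4.565; consistent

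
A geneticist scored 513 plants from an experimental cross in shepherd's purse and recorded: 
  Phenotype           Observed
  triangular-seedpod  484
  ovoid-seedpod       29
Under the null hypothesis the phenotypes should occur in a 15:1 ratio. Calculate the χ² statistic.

Under the 15:1 hypothesis (Σ ratio = 16, N = 513):
  triangular-seedpod: 513 × 15/16 = 480.9375
  ovoid-seedpod: 513 × 1/16 = 32.0625
χ² = Σ (O − E)² / E
  triangular-seedpod: (484 − 480.9375)² / 480.9375 = 0.0195
  ovoid-seedpod: (29 − 32.0625)² / 32.0625 = 0.2925
χ² = 0.0195 + 0.2925 = 0.312

0.312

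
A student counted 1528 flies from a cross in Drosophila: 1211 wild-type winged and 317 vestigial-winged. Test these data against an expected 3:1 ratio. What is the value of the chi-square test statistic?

14.747

The 3:1 ratio has 4 parts, so with N = 1528 the expected counts are:
  wild-type winged: 1528 × 3/4 = 1146
  vestigial-winged: 1528 × 1/4 = 382
χ² = Σ (O − E)² / E
  wild-type winged: (1211 − 1146)² / 1146 = 3.6867
  vestigial-winged: (317 − 382)² / 382 = 11.0602
χ² = 3.6867 + 11.0602 = 14.7469 ≈ 14.747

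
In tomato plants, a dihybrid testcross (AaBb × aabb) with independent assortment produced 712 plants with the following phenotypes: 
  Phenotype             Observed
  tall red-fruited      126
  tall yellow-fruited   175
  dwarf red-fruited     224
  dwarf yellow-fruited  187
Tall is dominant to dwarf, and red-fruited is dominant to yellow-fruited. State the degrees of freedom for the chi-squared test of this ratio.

A dihybrid testcross with independent assortment gives a 1:1:1:1 ratio.
A goodness-of-fit test with 4 phenotype classes has df = 4 − 1 = 3.

3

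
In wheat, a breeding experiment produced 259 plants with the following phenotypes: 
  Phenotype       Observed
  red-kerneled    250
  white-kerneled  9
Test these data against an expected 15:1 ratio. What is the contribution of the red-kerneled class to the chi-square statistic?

Expected counts for N = 259 under a 15:1 ratio (total parts = 16):
  red-kerneled: 259 × 15/16 = 242.8125
  white-kerneled: 259 × 1/16 = 16.1875
Contribution of red-kerneled: (250 − 242.8125)² / 242.8125 = 0.2128

0.213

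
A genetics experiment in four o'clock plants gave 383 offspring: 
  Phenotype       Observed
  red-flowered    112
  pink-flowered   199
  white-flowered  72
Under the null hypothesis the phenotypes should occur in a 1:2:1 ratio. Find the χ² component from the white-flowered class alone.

5.891

Expected counts for N = 383 under a 1:2:1 ratio (total parts = 4):
  red-flowered: 383 × 1/4 = 95.75
  pink-flowered: 383 × 2/4 = 191.5
  white-flowered: 383 × 1/4 = 95.75
Contribution of white-flowered: (72 − 95.75)² / 95.75 = 5.8910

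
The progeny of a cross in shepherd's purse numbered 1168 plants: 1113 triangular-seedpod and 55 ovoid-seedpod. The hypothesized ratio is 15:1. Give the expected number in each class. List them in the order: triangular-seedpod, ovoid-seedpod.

1095, 73

Under the 15:1 hypothesis (Σ ratio = 16, N = 1168):
  triangular-seedpod: 1168 × 15/16 = 1095
  ovoid-seedpod: 1168 × 1/16 = 73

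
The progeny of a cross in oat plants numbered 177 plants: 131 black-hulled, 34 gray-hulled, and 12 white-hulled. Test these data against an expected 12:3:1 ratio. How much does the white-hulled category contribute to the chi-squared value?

0.079

The 12:3:1 ratio has 16 parts, so with N = 177 the expected counts are:
  black-hulled: 177 × 12/16 = 132.75
  gray-hulled: 177 × 3/16 = 33.1875
  white-hulled: 177 × 1/16 = 11.0625
Contribution of white-hulled: (12 − 11.0625)² / 11.0625 = 0.0794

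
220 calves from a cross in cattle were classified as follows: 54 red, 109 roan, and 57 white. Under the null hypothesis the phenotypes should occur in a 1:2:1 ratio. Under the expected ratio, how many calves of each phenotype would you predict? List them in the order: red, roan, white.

55, 110, 55

Expected counts for N = 220 under a 1:2:1 ratio (total parts = 4):
  red: 220 × 1/4 = 55
  roan: 220 × 2/4 = 110
  white: 220 × 1/4 = 55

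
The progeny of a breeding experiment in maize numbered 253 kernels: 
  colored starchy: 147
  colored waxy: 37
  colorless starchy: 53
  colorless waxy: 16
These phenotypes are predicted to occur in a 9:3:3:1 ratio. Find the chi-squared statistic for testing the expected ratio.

3.105

The 9:3:3:1 ratio has 16 parts, so with N = 253 the expected counts are:
  colored starchy: 253 × 9/16 = 142.3125
  colored waxy: 253 × 3/16 = 47.4375
  colorless starchy: 253 × 3/16 = 47.4375
  colorless waxy: 253 × 1/16 = 15.8125
χ² = Σ (O − E)² / E
  colored starchy: (147 − 142.3125)² / 142.3125 = 0.1544
  colored waxy: (37 − 47.4375)² / 47.4375 = 2.2965
  colorless starchy: (53 − 47.4375)² / 47.4375 = 0.6523
  colorless waxy: (16 − 15.8125)² / 15.8125 = 0.0022
χ² = 0.1544 + 2.2965 + 0.6523 + 0.0022 = 3.1054 ≈ 3.105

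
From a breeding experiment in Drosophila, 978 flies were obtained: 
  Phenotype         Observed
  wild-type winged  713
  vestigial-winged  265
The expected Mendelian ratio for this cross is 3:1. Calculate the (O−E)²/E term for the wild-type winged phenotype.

0.573

Under the 3:1 hypothesis (Σ ratio = 4, N = 978):
  wild-type winged: 978 × 3/4 = 733.5
  vestigial-winged: 978 × 1/4 = 244.5
Contribution of wild-type winged: (713 − 733.5)² / 733.5 = 0.5729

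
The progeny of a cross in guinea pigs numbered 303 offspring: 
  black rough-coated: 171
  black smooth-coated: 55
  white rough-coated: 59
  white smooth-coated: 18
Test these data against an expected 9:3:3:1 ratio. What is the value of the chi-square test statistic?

0.190

The 9:3:3:1 ratio has 16 parts, so with N = 303 the expected counts are:
  black rough-coated: 303 × 9/16 = 170.4375
  black smooth-coated: 303 × 3/16 = 56.8125
  white rough-coated: 303 × 3/16 = 56.8125
  white smooth-coated: 303 × 1/16 = 18.9375
χ² = Σ (O − E)² / E
  black rough-coated: (171 − 170.4375)² / 170.4375 = 0.0019
  black smooth-coated: (55 − 56.8125)² / 56.8125 = 0.0578
  white rough-coated: (59 − 56.8125)² / 56.8125 = 0.0842
  white smooth-coated: (18 − 18.9375)² / 18.9375 = 0.0464
χ² = 0.0019 + 0.0578 + 0.0842 + 0.0464 = 0.1903 ≈ 0.190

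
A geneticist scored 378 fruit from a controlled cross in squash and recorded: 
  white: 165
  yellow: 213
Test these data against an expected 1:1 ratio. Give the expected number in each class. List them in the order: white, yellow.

Total ratio parts = 2. Expected numbers out of 378:
  white: 378 × 1/2 = 189
  yellow: 378 × 1/2 = 189

189, 189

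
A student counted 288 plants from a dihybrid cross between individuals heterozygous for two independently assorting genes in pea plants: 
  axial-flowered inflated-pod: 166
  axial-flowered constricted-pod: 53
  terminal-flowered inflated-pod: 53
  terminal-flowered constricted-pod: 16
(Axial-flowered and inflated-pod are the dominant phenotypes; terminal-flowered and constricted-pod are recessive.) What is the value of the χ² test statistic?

A dihybrid F₂ with independent assortment and complete dominance at both loci gives a 9:3:3:1 phenotypic ratio.
Expected counts for N = 288 under a 9:3:3:1 ratio (total parts = 16):
  axial-flowered inflated-pod: 288 × 9/16 = 162
  axial-flowered constricted-pod: 288 × 3/16 = 54
  terminal-flowered inflated-pod: 288 × 3/16 = 54
  terminal-flowered constricted-pod: 288 × 1/16 = 18
χ² = Σ (O − E)² / E
  axial-flowered inflated-pod: (166 − 162)² / 162 = 0.0988
  axial-flowered constricted-pod: (53 − 54)² / 54 = 0.0185
  terminal-flowered inflated-pod: (53 − 54)² / 54 = 0.0185
  terminal-flowered constricted-pod: (16 − 18)² / 18 = 0.2222
χ² = 0.0988 + 0.0185 + 0.0185 + 0.2222 = 0.358

0.358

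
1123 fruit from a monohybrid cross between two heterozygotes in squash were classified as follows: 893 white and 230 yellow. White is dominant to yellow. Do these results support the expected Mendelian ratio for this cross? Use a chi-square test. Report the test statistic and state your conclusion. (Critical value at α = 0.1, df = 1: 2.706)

For a monohybrid cross between heterozygotes with complete dominance, the expected phenotypic ratio is 3:1.
Total ratio parts = 4. Expected numbers out of 1123:
  white: 1123 × 3/4 = 842.25
  yellow: 1123 × 1/4 = 280.75
χ² = Σ (O − E)² / E
  white: (893 − 842.25)² / 842.25 = 3.0580
  yellow: (230 − 280.75)² / 280.75 = 9.1739
χ² = 3.0580 + 9.1739 = 12.2319 ≈ 12.232
Degrees of freedom = 2 − 1 = 1; critical value at α = 0.1 is 2.706.
Since 12.232 > 2.706, we reject the null hypothesis — the data do not fit the 3:1 ratio.

12.232; not consistent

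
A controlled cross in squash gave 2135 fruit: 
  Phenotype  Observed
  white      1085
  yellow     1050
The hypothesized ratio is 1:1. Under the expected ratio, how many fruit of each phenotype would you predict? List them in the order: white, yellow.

1067.5, 1067.5

The 1:1 ratio has 2 parts, so with N = 2135 the expected counts are:
  white: 2135 × 1/2 = 1067.5
  yellow: 2135 × 1/2 = 1067.5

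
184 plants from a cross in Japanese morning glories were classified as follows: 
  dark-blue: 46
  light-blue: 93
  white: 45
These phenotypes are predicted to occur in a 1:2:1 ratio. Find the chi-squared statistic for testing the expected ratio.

Under the 1:2:1 hypothesis (Σ ratio = 4, N = 184):
  dark-blue: 184 × 1/4 = 46
  light-blue: 184 × 2/4 = 92
  white: 184 × 1/4 = 46
χ² = Σ (O − E)² / E
  dark-blue: (46 − 46)² / 46 = 0.0000
  light-blue: (93 − 92)² / 92 = 0.0109
  white: (45 − 46)² / 46 = 0.0217
χ² = 0.0000 + 0.0109 + 0.0217 = 0.0326 ≈ 0.033

0.033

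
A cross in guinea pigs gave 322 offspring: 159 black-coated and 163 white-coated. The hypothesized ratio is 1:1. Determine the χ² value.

0.050

Expected counts for N = 322 under a 1:1 ratio (total parts = 2):
  black-coated: 322 × 1/2 = 161
  white-coated: 322 × 1/2 = 161
χ² = Σ (O − E)² / E
  black-coated: (159 − 161)² / 161 = 0.0248
  white-coated: (163 − 161)² / 161 = 0.0248
χ² = 0.0248 + 0.0248 = 0.0496 ≈ 0.050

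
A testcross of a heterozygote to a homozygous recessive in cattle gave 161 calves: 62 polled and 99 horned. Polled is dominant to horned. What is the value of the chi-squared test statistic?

A testcross of a heterozygote (Aa × aa) gives a 1:1 phenotypic ratio.
The 1:1 ratio has 2 parts, so with N = 161 the expected counts are:
  polled: 161 × 1/2 = 80.5
  horned: 161 × 1/2 = 80.5
χ² = Σ (O − E)² / E
  polled: (62 − 80.5)² / 80.5 = 4.2516
  horned: (99 − 80.5)² / 80.5 = 4.2516
χ² = 4.2516 + 4.2516 = 8.5032 ≈ 8.503

8.503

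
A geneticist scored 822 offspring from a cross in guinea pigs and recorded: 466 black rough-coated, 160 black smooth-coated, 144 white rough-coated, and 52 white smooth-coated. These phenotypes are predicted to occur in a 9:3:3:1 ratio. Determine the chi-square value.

0.925

Under the 9:3:3:1 hypothesis (Σ ratio = 16, N = 822):
  black rough-coated: 822 × 9/16 = 462.375
  black smooth-coated: 822 × 3/16 = 154.125
  white rough-coated: 822 × 3/16 = 154.125
  white smooth-coated: 822 × 1/16 = 51.375
χ² = Σ (O − E)² / E
  black rough-coated: (466 − 462.375)² / 462.375 = 0.0284
  black smooth-coated: (160 − 154.125)² / 154.125 = 0.2239
  white rough-coated: (144 − 154.125)² / 154.125 = 0.6651
  white smooth-coated: (52 − 51.375)² / 51.375 = 0.0076
χ² = 0.0284 + 0.2239 + 0.6651 + 0.0076 = 0.925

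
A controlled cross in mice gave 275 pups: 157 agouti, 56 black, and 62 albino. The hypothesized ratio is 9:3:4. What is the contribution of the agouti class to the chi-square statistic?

Under the 9:3:4 hypothesis (Σ ratio = 16, N = 275):
  agouti: 275 × 9/16 = 154.6875
  black: 275 × 3/16 = 51.5625
  albino: 275 × 4/16 = 68.75
Contribution of agouti: (157 − 154.6875)² / 154.6875 = 0.0346

0.035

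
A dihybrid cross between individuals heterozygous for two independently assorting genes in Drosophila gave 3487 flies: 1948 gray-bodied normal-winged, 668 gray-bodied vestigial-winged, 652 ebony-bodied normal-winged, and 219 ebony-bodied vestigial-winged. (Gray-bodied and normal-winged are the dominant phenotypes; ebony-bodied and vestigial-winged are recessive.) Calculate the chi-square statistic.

A dihybrid F₂ with independent assortment and complete dominance at both loci gives a 9:3:3:1 phenotypic ratio.
Total ratio parts = 16. Expected numbers out of 3487:
  gray-bodied normal-winged: 3487 × 9/16 = 1961.4375
  gray-bodied vestigial-winged: 3487 × 3/16 = 653.8125
  ebony-bodied normal-winged: 3487 × 3/16 = 653.8125
  ebony-bodied vestigial-winged: 3487 × 1/16 = 217.9375
χ² = Σ (O − E)² / E
  gray-bodied normal-winged: (1948 − 1961.4375)² / 1961.4375 = 0.0921
  gray-bodied vestigial-winged: (668 − 653.8125)² / 653.8125 = 0.3079
  ebony-bodied normal-winged: (652 − 653.8125)² / 653.8125 = 0.0050
  ebony-bodied vestigial-winged: (219 − 217.9375)² / 217.9375 = 0.0052
χ² = 0.0921 + 0.3079 + 0.0050 + 0.0052 = 0.4102 ≈ 0.410

0.410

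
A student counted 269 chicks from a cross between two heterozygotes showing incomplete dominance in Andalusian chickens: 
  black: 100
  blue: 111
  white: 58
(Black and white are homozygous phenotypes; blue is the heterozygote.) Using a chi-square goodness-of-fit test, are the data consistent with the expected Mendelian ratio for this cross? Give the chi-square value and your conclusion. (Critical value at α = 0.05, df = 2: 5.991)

21.327; not consistent

With incomplete dominance, a heterozygote × heterozygote cross gives a 1:2:1 phenotypic ratio.
The 1:2:1 ratio has 4 parts, so with N = 269 the expected counts are:
  black: 269 × 1/4 = 67.25
  blue: 269 × 2/4 = 134.5
  white: 269 × 1/4 = 67.25
χ² = Σ (O − E)² / E
  black: (100 − 67.25)² / 67.25 = 15.9489
  blue: (111 − 134.5)² / 134.5 = 4.1059
  white: (58 − 67.25)² / 67.25 = 1.2723
χ² = 15.9489 + 4.1059 + 1.2723 = 21.3271 ≈ 21.327
Degrees of freedom = 3 − 1 = 2; critical value at α = 0.05 is 5.991.
Since 21.327 > 5.991, we reject the null hypothesis — the data do not fit the 1:2:1 ratio.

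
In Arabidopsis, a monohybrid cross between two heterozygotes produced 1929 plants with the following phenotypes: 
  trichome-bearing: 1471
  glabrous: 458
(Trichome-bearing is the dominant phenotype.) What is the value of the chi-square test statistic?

1.626

For a monohybrid cross between heterozygotes with complete dominance, the expected phenotypic ratio is 3:1.
Under the 3:1 hypothesis (Σ ratio = 4, N = 1929):
  trichome-bearing: 1929 × 3/4 = 1446.75
  glabrous: 1929 × 1/4 = 482.25
χ² = Σ (O − E)² / E
  trichome-bearing: (1471 − 1446.75)² / 1446.75 = 0.4065
  glabrous: (458 − 482.25)² / 482.25 = 1.2194
χ² = 0.4065 + 1.2194 = 1.6259 ≈ 1.626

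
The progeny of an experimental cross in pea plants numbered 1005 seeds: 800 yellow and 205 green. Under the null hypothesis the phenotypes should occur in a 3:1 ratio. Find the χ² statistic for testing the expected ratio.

11.352

The 3:1 ratio has 4 parts, so with N = 1005 the expected counts are:
  yellow: 1005 × 3/4 = 753.75
  green: 1005 × 1/4 = 251.25
χ² = Σ (O − E)² / E
  yellow: (800 − 753.75)² / 753.75 = 2.8379
  green: (205 − 251.25)² / 251.25 = 8.5137
χ² = 2.8379 + 8.5137 = 11.3516 ≈ 11.352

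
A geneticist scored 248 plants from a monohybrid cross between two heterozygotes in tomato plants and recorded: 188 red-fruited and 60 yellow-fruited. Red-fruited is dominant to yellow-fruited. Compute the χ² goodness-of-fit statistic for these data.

For a monohybrid cross between heterozygotes with complete dominance, the expected phenotypic ratio is 3:1.
The 3:1 ratio has 4 parts, so with N = 248 the expected counts are:
  red-fruited: 248 × 3/4 = 186
  yellow-fruited: 248 × 1/4 = 62
χ² = Σ (O − E)² / E
  red-fruited: (188 − 186)² / 186 = 0.0215
  yellow-fruited: (60 − 62)² / 62 = 0.0645
χ² = 0.0215 + 0.0645 = 0.086

0.086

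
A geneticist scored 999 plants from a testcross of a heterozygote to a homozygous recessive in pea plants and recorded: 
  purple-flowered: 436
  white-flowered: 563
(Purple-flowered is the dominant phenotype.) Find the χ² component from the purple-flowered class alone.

A testcross of a heterozygote (Aa × aa) gives a 1:1 phenotypic ratio.
Expected counts for N = 999 under a 1:1 ratio (total parts = 2):
  purple-flowered: 999 × 1/2 = 499.5
  white-flowered: 999 × 1/2 = 499.5
Contribution of purple-flowered: (436 − 499.5)² / 499.5 = 8.0726

8.073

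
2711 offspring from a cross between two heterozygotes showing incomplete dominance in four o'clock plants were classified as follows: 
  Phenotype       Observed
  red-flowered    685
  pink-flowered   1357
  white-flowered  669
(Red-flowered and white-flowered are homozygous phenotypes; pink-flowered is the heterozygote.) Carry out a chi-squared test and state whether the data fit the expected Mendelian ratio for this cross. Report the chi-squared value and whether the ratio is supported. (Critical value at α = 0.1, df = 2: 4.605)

0.192; consistent

With incomplete dominance, a heterozygote × heterozygote cross gives a 1:2:1 phenotypic ratio.
Total ratio parts = 4. Expected numbers out of 2711:
  red-flowered: 2711 × 1/4 = 677.75
  pink-flowered: 2711 × 2/4 = 1355.5
  white-flowered: 2711 × 1/4 = 677.75
χ² = Σ (O − E)² / E
  red-flowered: (685 − 677.75)² / 677.75 = 0.0776
  pink-flowered: (1357 − 1355.5)² / 1355.5 = 0.0017
  white-flowered: (669 − 677.75)² / 677.75 = 0.1130
χ² = 0.0776 + 0.0017 + 0.1130 = 0.1923 ≈ 0.192
Degrees of freedom = 3 − 1 = 2; critical value at α = 0.1 is 4.605.
Since 0.192 < 4.605, we fail to reject the null hypothesis — the data are consistent with the 1:2:1 ratio.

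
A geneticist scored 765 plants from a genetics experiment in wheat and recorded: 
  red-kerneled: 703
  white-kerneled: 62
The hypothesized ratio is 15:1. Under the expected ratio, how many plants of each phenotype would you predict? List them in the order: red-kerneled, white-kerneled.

717.1875, 47.8125

Under the 15:1 hypothesis (Σ ratio = 16, N = 765):
  red-kerneled: 765 × 15/16 = 717.1875
  white-kerneled: 765 × 1/16 = 47.8125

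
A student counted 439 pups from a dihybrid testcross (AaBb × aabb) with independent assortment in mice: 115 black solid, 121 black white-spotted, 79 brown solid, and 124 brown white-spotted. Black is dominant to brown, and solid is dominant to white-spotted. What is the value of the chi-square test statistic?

A dihybrid testcross with independent assortment gives a 1:1:1:1 ratio.
Total ratio parts = 4. Expected numbers out of 439:
  black solid: 439 × 1/4 = 109.75
  black white-spotted: 439 × 1/4 = 109.75
  brown solid: 439 × 1/4 = 109.75
  brown white-spotted: 439 × 1/4 = 109.75
χ² = Σ (O − E)² / E
  black solid: (115 − 109.75)² / 109.75 = 0.2511
  black white-spotted: (121 − 109.75)² / 109.75 = 1.1532
  brown solid: (79 − 109.75)² / 109.75 = 8.6156
  brown white-spotted: (124 − 109.75)² / 109.75 = 1.8502
χ² = 0.2511 + 1.1532 + 8.6156 + 1.8502 = 11.8701 ≈ 11.870

11.870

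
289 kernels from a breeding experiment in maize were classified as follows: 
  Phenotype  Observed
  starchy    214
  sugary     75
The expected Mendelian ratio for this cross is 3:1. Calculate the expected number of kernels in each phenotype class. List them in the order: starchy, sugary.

Expected counts for N = 289 under a 3:1 ratio (total parts = 4):
  starchy: 289 × 3/4 = 216.75
  sugary: 289 × 1/4 = 72.25

216.75, 72.25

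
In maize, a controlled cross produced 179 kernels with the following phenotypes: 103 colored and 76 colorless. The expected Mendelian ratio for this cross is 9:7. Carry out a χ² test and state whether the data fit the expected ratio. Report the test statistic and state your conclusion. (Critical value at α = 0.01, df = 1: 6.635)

The 9:7 ratio has 16 parts, so with N = 179 the expected counts are:
  colored: 179 × 9/16 = 100.6875
  colorless: 179 × 7/16 = 78.3125
χ² = Σ (O − E)² / E
  colored: (103 − 100.6875)² / 100.6875 = 0.0531
  colorless: (76 − 78.3125)² / 78.3125 = 0.0683
χ² = 0.0531 + 0.0683 = 0.1214 ≈ 0.121
Degrees of freedom = 2 − 1 = 1; critical value at α = 0.01 is 6.635.
Since 0.121 < 6.635, we fail to reject the null hypothesis — the data are consistent with the 9:7 ratio.

0.121; consistent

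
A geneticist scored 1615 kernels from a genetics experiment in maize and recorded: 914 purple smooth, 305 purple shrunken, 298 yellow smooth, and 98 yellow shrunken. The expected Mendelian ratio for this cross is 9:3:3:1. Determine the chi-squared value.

0.212

The 9:3:3:1 ratio has 16 parts, so with N = 1615 the expected counts are:
  purple smooth: 1615 × 9/16 = 908.4375
  purple shrunken: 1615 × 3/16 = 302.8125
  yellow smooth: 1615 × 3/16 = 302.8125
  yellow shrunken: 1615 × 1/16 = 100.9375
χ² = Σ (O − E)² / E
  purple smooth: (914 − 908.4375)² / 908.4375 = 0.0341
  purple shrunken: (305 − 302.8125)² / 302.8125 = 0.0158
  yellow smooth: (298 − 302.8125)² / 302.8125 = 0.0765
  yellow shrunken: (98 − 100.9375)² / 100.9375 = 0.0855
χ² = 0.0341 + 0.0158 + 0.0765 + 0.0855 = 0.2119 ≈ 0.212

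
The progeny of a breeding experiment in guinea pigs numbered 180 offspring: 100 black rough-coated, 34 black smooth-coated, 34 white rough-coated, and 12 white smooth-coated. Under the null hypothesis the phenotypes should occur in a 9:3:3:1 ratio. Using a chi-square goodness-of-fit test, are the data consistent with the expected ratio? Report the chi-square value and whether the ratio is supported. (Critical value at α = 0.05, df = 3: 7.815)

0.069; consistent

The 9:3:3:1 ratio has 16 parts, so with N = 180 the expected counts are:
  black rough-coated: 180 × 9/16 = 101.25
  black smooth-coated: 180 × 3/16 = 33.75
  white rough-coated: 180 × 3/16 = 33.75
  white smooth-coated: 180 × 1/16 = 11.25
χ² = Σ (O − E)² / E
  black rough-coated: (100 − 101.25)² / 101.25 = 0.0154
  black smooth-coated: (34 − 33.75)² / 33.75 = 0.0019
  white rough-coated: (34 − 33.75)² / 33.75 = 0.0019
  white smooth-coated: (12 − 11.25)² / 11.25 = 0.0500
χ² = 0.0154 + 0.0019 + 0.0019 + 0.0500 = 0.0692 ≈ 0.069
Degrees of freedom = 4 − 1 = 3; critical value at α = 0.05 is 7.815.
Since 0.069 < 7.815, we fail to reject the null hypothesis — the data are consistent with the 9:3:3:1 ratio.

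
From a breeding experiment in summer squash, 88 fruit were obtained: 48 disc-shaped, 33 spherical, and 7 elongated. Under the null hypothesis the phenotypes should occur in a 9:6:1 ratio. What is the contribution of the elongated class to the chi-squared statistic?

The 9:6:1 ratio has 16 parts, so with N = 88 the expected counts are:
  disc-shaped: 88 × 9/16 = 49.5
  spherical: 88 × 6/16 = 33
  elongated: 88 × 1/16 = 5.5
Contribution of elongated: (7 − 5.5)² / 5.5 = 0.4091

0.409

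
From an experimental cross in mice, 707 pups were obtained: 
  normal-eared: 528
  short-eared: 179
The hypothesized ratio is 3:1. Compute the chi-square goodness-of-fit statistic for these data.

0.038

The 3:1 ratio has 4 parts, so with N = 707 the expected counts are:
  normal-eared: 707 × 3/4 = 530.25
  short-eared: 707 × 1/4 = 176.75
χ² = Σ (O − E)² / E
  normal-eared: (528 − 530.25)² / 530.25 = 0.0095
  short-eared: (179 − 176.75)² / 176.75 = 0.0286
χ² = 0.0095 + 0.0286 = 0.0381 ≈ 0.038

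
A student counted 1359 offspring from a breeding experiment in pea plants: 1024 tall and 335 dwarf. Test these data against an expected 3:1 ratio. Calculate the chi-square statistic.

Expected counts for N = 1359 under a 3:1 ratio (total parts = 4):
  tall: 1359 × 3/4 = 1019.25
  dwarf: 1359 × 1/4 = 339.75
χ² = Σ (O − E)² / E
  tall: (1024 − 1019.25)² / 1019.25 = 0.0221
  dwarf: (335 − 339.75)² / 339.75 = 0.0664
χ² = 0.0221 + 0.0664 = 0.0885 ≈ 0.089

0.089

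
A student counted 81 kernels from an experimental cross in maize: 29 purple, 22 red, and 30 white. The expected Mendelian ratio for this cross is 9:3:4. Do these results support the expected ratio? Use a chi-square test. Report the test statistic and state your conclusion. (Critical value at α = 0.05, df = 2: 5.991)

13.771; not consistent

Total ratio parts = 16. Expected numbers out of 81:
  purple: 81 × 9/16 = 45.5625
  red: 81 × 3/16 = 15.1875
  white: 81 × 4/16 = 20.25
χ² = Σ (O − E)² / E
  purple: (29 − 45.5625)² / 45.5625 = 6.0207
  red: (22 − 15.1875)² / 15.1875 = 3.0558
  white: (30 − 20.25)² / 20.25 = 4.6944
χ² = 6.0207 + 3.0558 + 4.6944 = 13.7709 ≈ 13.771
Degrees of freedom = 3 − 1 = 2; critical value at α = 0.05 is 5.991.
Since 13.771 > 5.991, we reject the null hypothesis — the data do not fit the 9:3:4 ratio.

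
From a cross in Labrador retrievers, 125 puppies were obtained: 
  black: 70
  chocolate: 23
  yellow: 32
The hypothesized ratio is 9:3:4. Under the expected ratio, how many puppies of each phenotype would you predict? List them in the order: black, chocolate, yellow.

70.3125, 23.4375, 31.25

Expected counts for N = 125 under a 9:3:4 ratio (total parts = 16):
  black: 125 × 9/16 = 70.3125
  chocolate: 125 × 3/16 = 23.4375
  yellow: 125 × 4/16 = 31.25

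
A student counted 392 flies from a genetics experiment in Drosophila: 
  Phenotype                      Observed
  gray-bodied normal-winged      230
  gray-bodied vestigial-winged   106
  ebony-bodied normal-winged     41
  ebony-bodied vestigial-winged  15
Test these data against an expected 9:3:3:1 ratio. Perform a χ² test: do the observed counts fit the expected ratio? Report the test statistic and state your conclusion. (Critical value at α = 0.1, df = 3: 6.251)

Under the 9:3:3:1 hypothesis (Σ ratio = 16, N = 392):
  gray-bodied normal-winged: 392 × 9/16 = 220.5
  gray-bodied vestigial-winged: 392 × 3/16 = 73.5
  ebony-bodied normal-winged: 392 × 3/16 = 73.5
  ebony-bodied vestigial-winged: 392 × 1/16 = 24.5
χ² = Σ (O − E)² / E
  gray-bodied normal-winged: (230 − 220.5)² / 220.5 = 0.4093
  gray-bodied vestigial-winged: (106 − 73.5)² / 73.5 = 14.3707
  ebony-bodied normal-winged: (41 − 73.5)² / 73.5 = 14.3707
  ebony-bodied vestigial-winged: (15 − 24.5)² / 24.5 = 3.6837
χ² = 0.4093 + 14.3707 + 14.3707 + 3.6837 = 32.8344 ≈ 32.834
Degrees of freedom = 4 − 1 = 3; critical value at α = 0.1 is 6.251.
Since 32.834 > 6.251, we reject the null hypothesis — the data do not fit the 9:3:3:1 ratio.

32.834; not consistent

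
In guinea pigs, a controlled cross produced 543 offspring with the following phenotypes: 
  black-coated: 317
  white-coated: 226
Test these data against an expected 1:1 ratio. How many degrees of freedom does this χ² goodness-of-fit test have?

1

A goodness-of-fit test with 2 phenotype classes has df = 2 − 1 = 1.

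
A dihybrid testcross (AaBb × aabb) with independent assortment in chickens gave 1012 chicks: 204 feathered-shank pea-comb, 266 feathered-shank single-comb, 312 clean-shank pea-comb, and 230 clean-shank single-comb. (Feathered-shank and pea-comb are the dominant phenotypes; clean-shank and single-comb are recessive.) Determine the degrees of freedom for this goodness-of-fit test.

3

A dihybrid testcross with independent assortment gives a 1:1:1:1 ratio.
A goodness-of-fit test with 4 phenotype classes has df = 4 − 1 = 3.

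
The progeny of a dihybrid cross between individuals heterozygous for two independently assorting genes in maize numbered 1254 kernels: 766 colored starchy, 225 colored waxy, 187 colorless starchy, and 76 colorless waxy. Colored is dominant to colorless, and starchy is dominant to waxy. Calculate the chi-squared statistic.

A dihybrid F₂ with independent assortment and complete dominance at both loci gives a 9:3:3:1 phenotypic ratio.
Total ratio parts = 16. Expected numbers out of 1254:
  colored starchy: 1254 × 9/16 = 705.375
  colored waxy: 1254 × 3/16 = 235.125
  colorless starchy: 1254 × 3/16 = 235.125
  colorless waxy: 1254 × 1/16 = 78.375
χ² = Σ (O − E)² / E
  colored starchy: (766 − 705.375)² / 705.375 = 5.2105
  colored waxy: (225 − 235.125)² / 235.125 = 0.4360
  colorless starchy: (187 − 235.125)² / 235.125 = 9.8501
  colorless waxy: (76 − 78.375)² / 78.375 = 0.0720
χ² = 5.2105 + 0.4360 + 9.8501 + 0.0720 = 15.5686 ≈ 15.569

15.569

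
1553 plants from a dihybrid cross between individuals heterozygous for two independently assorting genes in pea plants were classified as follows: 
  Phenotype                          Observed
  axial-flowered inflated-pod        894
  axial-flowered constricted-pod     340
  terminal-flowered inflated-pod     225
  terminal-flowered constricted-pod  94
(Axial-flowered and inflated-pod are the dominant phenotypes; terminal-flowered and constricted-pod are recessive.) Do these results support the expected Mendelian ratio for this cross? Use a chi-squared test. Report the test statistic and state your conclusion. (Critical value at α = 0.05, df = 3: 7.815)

23.802; not consistent

A dihybrid F₂ with independent assortment and complete dominance at both loci gives a 9:3:3:1 phenotypic ratio.
Under the 9:3:3:1 hypothesis (Σ ratio = 16, N = 1553):
  axial-flowered inflated-pod: 1553 × 9/16 = 873.5625
  axial-flowered constricted-pod: 1553 × 3/16 = 291.1875
  terminal-flowered inflated-pod: 1553 × 3/16 = 291.1875
  terminal-flowered constricted-pod: 1553 × 1/16 = 97.0625
χ² = Σ (O − E)² / E
  axial-flowered inflated-pod: (894 − 873.5625)² / 873.5625 = 0.4781
  axial-flowered constricted-pod: (340 − 291.1875)² / 291.1875 = 8.1826
  terminal-flowered inflated-pod: (225 − 291.1875)² / 291.1875 = 15.0446
  terminal-flowered constricted-pod: (94 − 97.0625)² / 97.0625 = 0.0966
χ² = 0.4781 + 8.1826 + 15.0446 + 0.0966 = 23.8019 ≈ 23.802
Degrees of freedom = 4 − 1 = 3; critical value at α = 0.05 is 7.815.
Since 23.802 > 7.815, we reject the null hypothesis — the data do not fit the 9:3:3:1 ratio.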